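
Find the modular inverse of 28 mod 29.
28^(-1) ≡ 28 (mod 29). Verification: 28 × 28 = 784 ≡ 1 (mod 29)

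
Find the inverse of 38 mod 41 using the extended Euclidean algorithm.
Extended GCD: 38(-14) + 41(13) = 1. So 38^(-1) ≡ 27 ≡ 27 (mod 41). Verify: 38 × 27 = 1026 ≡ 1 (mod 41)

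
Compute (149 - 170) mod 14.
7

(149 - 170) = -21
-21 mod 14 = 7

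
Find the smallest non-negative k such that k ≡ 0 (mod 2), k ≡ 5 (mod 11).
16

Using the Chinese Remainder Theorem:
M = product of moduli = 22
For equation 1: M_1 = 11, 11 ≡ 1 (mod 2), inverse of 11 mod 2 is 1 (check: 1 × 1 = 1 ≡ 1 (mod 2))
For equation 2: M_2 = 2, 2 ≡ 2 (mod 11), inverse of 2 mod 11 is 6 (check: 2 × 6 = 12 ≡ 1 (mod 11))
Combine: k ≡ Σ r_i×M_i×(M_i⁻¹ mod m_i) = 0×11×1 + 5×2×6 = 0 + 60 = 60
60 mod 22 = 16
k ≡ 16 (mod 22)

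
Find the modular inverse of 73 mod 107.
73^(-1) ≡ 22 (mod 107). Verification: 73 × 22 = 1606 ≡ 1 (mod 107)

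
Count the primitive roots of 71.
24

The number of primitive roots modulo p is φ(p-1) = φ(70)
φ(70) = 24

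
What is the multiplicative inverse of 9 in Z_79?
9^(-1) ≡ 44 (mod 79). Verification: 9 × 44 = 396 ≡ 1 (mod 79)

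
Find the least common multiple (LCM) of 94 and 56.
2632

First find GCD(94, 56) using the Euclidean algorithm:
94 = 1 × 56 + 38
56 = 1 × 38 + 18
38 = 2 × 18 + 2
18 = 9 × 2 + 0
GCD(94, 56) = 2

LCM formula: LCM(a, b) = (a × b) / GCD(a, b)
LCM(94, 56) = (94 × 56) / 2
LCM(94, 56) = 5264 / 2
LCM(94, 56) = 2632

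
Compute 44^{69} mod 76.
68

Using successive squaring:
Binary expansion of 69: 1000101
Powers of 44 mod 76 (each is the square of the previous):
  44^1 ≡ 44 (mod 76)
  44^2 ≡ 44² = 1936 ≡ 36 (mod 76)
  44^4 ≡ 36² = 1296 ≡ 4 (mod 76)
  44^8 ≡ 4² = 16 ≡ 16 (mod 76)
  44^16 ≡ 16² = 256 ≡ 28 (mod 76)
  44^32 ≡ 28² = 784 ≡ 24 (mod 76)
  44^64 ≡ 24² = 576 ≡ 44 (mod 76)
69 = 64 + 4 + 1, so 44^69 = 44^64 × 44^4 × 44^1 ≡ 44 × 4 × 44 (mod 76)
Multiplying step by step:
  44 × 4 = 176 ≡ 24 (mod 76)
  24 × 44 = 1056 ≡ 68 (mod 76)
Result: 44^69 ≡ 68 (mod 76)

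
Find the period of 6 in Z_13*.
Powers of 6 mod 13: 6^1≡6, 6^2≡10, 6^3≡8, 6^4≡9, 6^5≡2, 6^6≡12, 6^7≡7, 6^8≡3, 6^9≡5, 6^10≡4, 6^11≡11, 6^12≡1. Order = 12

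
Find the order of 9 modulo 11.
Powers of 9 mod 11: 9^1≡9, 9^2≡4, 9^3≡3, 9^4≡5, 9^5≡1. Order = 5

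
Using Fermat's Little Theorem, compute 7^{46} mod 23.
3

By Fermat's Little Theorem, a^(p-1) ≡ 1 (mod p) for prime p and gcd(a, p) = 1
Here p = 23, so 7^22 ≡ 1 (mod 23)
We can reduce the exponent: 46 mod 22 = 2
So 7^46 ≡ 7^2 (mod 23)
Computing: 7^2 mod 23 = 3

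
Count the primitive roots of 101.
40

The number of primitive roots modulo p is φ(p-1) = φ(100)
φ(100) = 40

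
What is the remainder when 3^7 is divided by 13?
7 = 4 + 2 + 1 (binary 111). Repeated squaring mod 13: 3^1 ≡ 3; 3^2 ≡ 3² = 9 ≡ 9; 3^4 ≡ 9² = 81 ≡ 3. Multiply: 3^7 = 3^4 × 3^2 × 3^1 ≡ 3 × 9 × 3 (mod 13): 3 × 9 = 27 ≡ 1; 1 × 3 = 3 ≡ 3. So 3^7 ≡ 3 (mod 13).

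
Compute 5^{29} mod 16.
5

Using successive squaring:
Binary expansion of 29: 11101
Powers of 5 mod 16 (each is the square of the previous):
  5^1 ≡ 5 (mod 16)
  5^2 ≡ 5² = 25 ≡ 9 (mod 16)
  5^4 ≡ 9² = 81 ≡ 1 (mod 16)
  5^8 ≡ 1² = 1 ≡ 1 (mod 16)
  5^16 ≡ 1² = 1 ≡ 1 (mod 16)
29 = 16 + 8 + 4 + 1, so 5^29 = 5^16 × 5^8 × 5^4 × 5^1 ≡ 1 × 1 × 1 × 5 (mod 16)
Multiplying step by step:
  1 × 1 = 1 ≡ 1 (mod 16)
  1 × 1 = 1 ≡ 1 (mod 16)
  1 × 5 = 5 ≡ 5 (mod 16)
Result: 5^29 ≡ 5 (mod 16)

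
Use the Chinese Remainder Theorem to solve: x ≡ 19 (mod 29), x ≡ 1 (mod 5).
106

Using the Chinese Remainder Theorem:
M = product of moduli = 145
For equation 1: M_1 = 5, 5 ≡ 5 (mod 29), inverse of 5 mod 29 is 6 (check: 5 × 6 = 30 ≡ 1 (mod 29))
For equation 2: M_2 = 29, 29 ≡ 4 (mod 5), inverse of 29 mod 5 is 4 (check: 4 × 4 = 16 ≡ 1 (mod 5))
Combine: x ≡ Σ r_i×M_i×(M_i⁻¹ mod m_i) = 19×5×6 + 1×29×4 = 570 + 116 = 686
686 mod 145 = 106
x ≡ 106 (mod 145)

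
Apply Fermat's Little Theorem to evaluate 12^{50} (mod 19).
11

By Fermat's Little Theorem, a^(p-1) ≡ 1 (mod p) for prime p and gcd(a, p) = 1
Here p = 19, so 12^18 ≡ 1 (mod 19)
We can reduce the exponent: 50 mod 18 = 14
So 12^50 ≡ 12^14 (mod 19)
Computing: 12^14 mod 19 = 11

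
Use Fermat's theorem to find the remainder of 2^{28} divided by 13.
3

By Fermat's Little Theorem, a^(p-1) ≡ 1 (mod p) for prime p and gcd(a, p) = 1
Here p = 13, so 2^12 ≡ 1 (mod 13)
We can reduce the exponent: 28 mod 12 = 4
So 2^28 ≡ 2^4 (mod 13)
Computing: 2^4 mod 13 = 3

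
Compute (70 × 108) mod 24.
0

(70 × 108) = 7560
7560 mod 24 = 0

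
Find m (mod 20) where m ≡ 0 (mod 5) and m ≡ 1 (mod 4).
M = 5 × 4 = 20. M₁ = 4, y₁ ≡ 4 (mod 5). M₂ = 5, y₂ ≡ 1 (mod 4). m = 0×4×4 + 1×5×1 ≡ 5 (mod 20)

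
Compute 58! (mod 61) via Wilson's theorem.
(60)! = (58)! × (59) × (60) ≡ -1 (mod 61). So (58)! ≡ -1 × [(60)(59)]^(-1) ≡ 30 (mod 61)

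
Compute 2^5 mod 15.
5 = 4 + 1 (binary 101). Repeated squaring mod 15: 2^1 ≡ 2; 2^2 ≡ 2² = 4 ≡ 4; 2^4 ≡ 4² = 16 ≡ 1. Multiply: 2^5 = 2^4 × 2^1 ≡ 1 × 2 (mod 15): 1 × 2 = 2 ≡ 2. So 2^5 ≡ 2 (mod 15).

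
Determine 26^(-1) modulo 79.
26^(-1) ≡ 76 (mod 79). Verification: 26 × 76 = 1976 ≡ 1 (mod 79)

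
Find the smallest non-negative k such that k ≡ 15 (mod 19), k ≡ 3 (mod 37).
262

Using the Chinese Remainder Theorem:
M = product of moduli = 703
For equation 1: M_1 = 37, 37 ≡ 18 (mod 19), inverse of 37 mod 19 is 18 (check: 18 × 18 = 324 ≡ 1 (mod 19))
For equation 2: M_2 = 19, 19 ≡ 19 (mod 37), inverse of 19 mod 37 is 2 (check: 19 × 2 = 38 ≡ 1 (mod 37))
Combine: k ≡ Σ r_i×M_i×(M_i⁻¹ mod m_i) = 15×37×18 + 3×19×2 = 9990 + 114 = 10104
10104 mod 703 = 262
k ≡ 262 (mod 703)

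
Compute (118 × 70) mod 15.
10

(118 × 70) = 8260
8260 mod 15 = 10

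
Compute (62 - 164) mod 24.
18

(62 - 164) = -102
-102 mod 24 = 18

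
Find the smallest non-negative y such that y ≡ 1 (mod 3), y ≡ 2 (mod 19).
40

Using the Chinese Remainder Theorem:
M = product of moduli = 57
For equation 1: M_1 = 19, 19 ≡ 1 (mod 3), inverse of 19 mod 3 is 1 (check: 1 × 1 = 1 ≡ 1 (mod 3))
For equation 2: M_2 = 3, 3 ≡ 3 (mod 19), inverse of 3 mod 19 is 13 (check: 3 × 13 = 39 ≡ 1 (mod 19))
Combine: y ≡ Σ r_i×M_i×(M_i⁻¹ mod m_i) = 1×19×1 + 2×3×13 = 19 + 78 = 97
97 mod 57 = 40
y ≡ 40 (mod 57)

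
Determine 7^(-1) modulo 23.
7^(-1) ≡ 10 (mod 23). Verification: 7 × 10 = 70 ≡ 1 (mod 23)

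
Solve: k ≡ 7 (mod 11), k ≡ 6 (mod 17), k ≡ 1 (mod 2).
M = 11 × 17 × 2 = 374. M₁ = 34, y₁ ≡ 1 (mod 11). M₂ = 22, y₂ ≡ 7 (mod 17). M₃ = 187, y₃ ≡ 1 (mod 2). k = 7×34×1 + 6×22×7 + 1×187×1 ≡ 227 (mod 374)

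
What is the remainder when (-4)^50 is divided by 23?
Using Fermat: (-4)^{22} ≡ 1 (mod 23). 50 ≡ 6 (mod 22). So (-4)^{50} ≡ (-4)^{6} ≡ 2 (mod 23)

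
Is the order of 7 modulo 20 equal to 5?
No, the actual order is 4, not 5.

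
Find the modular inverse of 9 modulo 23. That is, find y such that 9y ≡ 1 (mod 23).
18

Using Extended Euclidean Algorithm:
gcd(9, 23) = 1
Bezout coefficients: 9 × -5 + 23 × 2 = 1
So 9 × -5 ≡ 1 (mod 23)
The inverse is -5 mod 23 = 18
Verification: 9 × 18 = 162 = 7 × 23 + 1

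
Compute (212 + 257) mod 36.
1

(212 + 257) = 469
469 mod 36 = 1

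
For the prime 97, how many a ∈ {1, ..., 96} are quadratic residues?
For prime 97, there are (p-1)/2 = (97-1)/2 = 48 quadratic residues (excluding 0).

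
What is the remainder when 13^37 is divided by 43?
Using repeated squaring. 37 = 32 + 4 + 1 (binary 100101). Repeated squaring mod 43: 13^1 ≡ 13; 13^2 ≡ 13² = 169 ≡ 40; 13^4 ≡ 40² = 1600 ≡ 9; 13^8 ≡ 9² = 81 ≡ 38; 13^16 ≡ 38² = 1444 ≡ 25; 13^32 ≡ 25² = 625 ≡ 23. Multiply: 13^37 = 13^32 × 13^4 × 13^1 ≡ 23 × 9 × 13 (mod 43): 23 × 9 = 207 ≡ 35; 35 × 13 = 455 ≡ 25. So 13^37 ≡ 25 (mod 43).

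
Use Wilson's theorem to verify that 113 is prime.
(112)! mod 113 = 112. Since this equals -1 (mod 113), Wilson confirms 113 is prime.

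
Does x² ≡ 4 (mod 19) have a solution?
By Euler's criterion: 4^{9} ≡ 1 (mod 19). Since this equals 1, 4 is a QR.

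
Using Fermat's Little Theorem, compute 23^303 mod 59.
By Fermat: 23^{58} ≡ 1 (mod 59). 303 = 5×58 + 13. So 23^{303} ≡ 23^{13} ≡ 56 (mod 59)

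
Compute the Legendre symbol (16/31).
(16/31) = 16^{15} mod 31 = 1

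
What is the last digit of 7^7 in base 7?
7 ≡ 0 (mod 7). 7 = 4 + 2 + 1 (binary 111). Repeated squaring mod 7: 0^1 ≡ 0; 0^2 ≡ 0² = 0 ≡ 0; 0^4 ≡ 0² = 0 ≡ 0. Multiply: 7^7 ≡ 0^4 × 0^2 × 0^1 ≡ 0 × 0 × 0 (mod 7): 0 × 0 = 0 ≡ 0; 0 × 0 = 0 ≡ 0. So 7^7 ≡ 0 (mod 7).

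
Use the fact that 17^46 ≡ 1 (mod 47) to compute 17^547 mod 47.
By Fermat: 17^{46} ≡ 1 (mod 47). 547 ≡ 41 (mod 46). So 17^{547} ≡ 17^{41} ≡ 18 (mod 47)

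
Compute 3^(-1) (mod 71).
24

Using Extended Euclidean Algorithm:
gcd(3, 71) = 1
Bezout coefficients: 3 × 24 + 71 × -1 = 1
So 3 × 24 ≡ 1 (mod 71)
The inverse is 24 mod 71 = 24
Verification: 3 × 24 = 72 = 1 × 71 + 1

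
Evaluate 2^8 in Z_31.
8 = 8 (binary 1000). Repeated squaring mod 31: 2^1 ≡ 2; 2^2 ≡ 2² = 4 ≡ 4; 2^4 ≡ 4² = 16 ≡ 16; 2^8 ≡ 16² = 256 ≡ 8. So 2^8 ≡ 8 (mod 31).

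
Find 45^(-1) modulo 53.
33

Using Extended Euclidean Algorithm:
gcd(45, 53) = 1
Bezout coefficients: 45 × -20 + 53 × 17 = 1
So 45 × -20 ≡ 1 (mod 53)
The inverse is -20 mod 53 = 33
Verification: 45 × 33 = 1485 = 28 × 53 + 1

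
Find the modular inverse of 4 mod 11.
4^(-1) ≡ 3 (mod 11). Verification: 4 × 3 = 12 ≡ 1 (mod 11)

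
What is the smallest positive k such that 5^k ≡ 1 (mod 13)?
Powers of 5 mod 13: 5^1≡5, 5^2≡12, 5^3≡8, 5^4≡1. Order = 4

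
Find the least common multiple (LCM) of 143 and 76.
10868

First find GCD(143, 76) using the Euclidean algorithm:
143 = 1 × 76 + 67
76 = 1 × 67 + 9
67 = 7 × 9 + 4
9 = 2 × 4 + 1
4 = 4 × 1 + 0
GCD(143, 76) = 1

LCM formula: LCM(a, b) = (a × b) / GCD(a, b)
LCM(143, 76) = (143 × 76) / 1
LCM(143, 76) = 10868 / 1
LCM(143, 76) = 10868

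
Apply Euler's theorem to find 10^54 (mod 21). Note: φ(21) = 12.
By Euler: 10^{12} ≡ 1 (mod 21) since gcd(10, 21) = 1. 54 = 4×12 + 6. So 10^{54} ≡ 10^{6} ≡ 1 (mod 21)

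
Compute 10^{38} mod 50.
0

Using successive squaring:
Binary expansion of 38: 100110
Powers of 10 mod 50 (each is the square of the previous):
  10^1 ≡ 10 (mod 50)
  10^2 ≡ 10² = 100 ≡ 0 (mod 50)
  10^4 ≡ 0² = 0 ≡ 0 (mod 50)
  10^8 ≡ 0² = 0 ≡ 0 (mod 50)
  10^16 ≡ 0² = 0 ≡ 0 (mod 50)
  10^32 ≡ 0² = 0 ≡ 0 (mod 50)
38 = 32 + 4 + 2, so 10^38 = 10^32 × 10^4 × 10^2 ≡ 0 × 0 × 0 (mod 50)
Multiplying step by step:
  0 × 0 = 0 ≡ 0 (mod 50)
  0 × 0 = 0 ≡ 0 (mod 50)
Result: 10^38 ≡ 0 (mod 50)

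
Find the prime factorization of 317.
317

Divide by primes starting from smallest:
317 ÷ 317 = 1

317 = 317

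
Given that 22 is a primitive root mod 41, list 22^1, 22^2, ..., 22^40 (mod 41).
g^1, g^2, ..., g^{40} mod 41: {22, 33, 29, 23, 14, 21, 11, 37, 35, 32, 7, 31, 26, 39, 38, 16, 24, 36, 13, 40, 19, 8, 12, 18, 27, 20, 30, 4, 6, 9, 34, 10, 15, 2, 3, 25, 17, 5, 28, 1}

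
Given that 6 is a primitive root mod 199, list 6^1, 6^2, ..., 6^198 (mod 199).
g^1, g^2, ..., g^{198} mod 199: {6, 36, 17, 102, 15, 90, 142, 56, 137, 26, 156, 140, 44, 65, 191, 151, 110, 63, 179, 79, 76, 58, 149, 98, 190, 145, 74, 46, 77, 64, 185, 115, 93, 160, 164, 188, 133, 2, 12, 72, 34, 5, 30, 180, 85, 112, 75, 52, 113, 81, 88, 130, 183, 103, 21, 126, 159, 158, 152, 116, 99, 196, 181, 91, 148, 92, 154, 128, 171, 31, 186, 121, 129, 177, 67, 4, 24, 144, 68, 10, 60, 161, 170, 25, 150, 104, 27, 162, 176, 61, 167, 7, 42, 53, 119, 117, 105, 33, 198, 193, 163, 182, 97, 184, 109, 57, 143, 62, 173, 43, 59, 155, 134, 8, 48, 89, 136, 20, 120, 123, 141, 50, 101, 9, 54, 125, 153, 122, 135, 14, 84, 106, 39, 35, 11, 66, 197, 187, 127, 165, 194, 169, 19, 114, 87, 124, 147, 86, 118, 111, 69, 16, 96, 178, 73, 40, 41, 47, 83, 100, 3, 18, 108, 51, 107, 45, 71, 28, 168, 13, 78, 70, 22, 132, 195, 175, 55, 131, 189, 139, 38, 29, 174, 49, 95, 172, 37, 23, 138, 32, 192, 157, 146, 80, 82, 94, 166, 1}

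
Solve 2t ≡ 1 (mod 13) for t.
7

Using Extended Euclidean Algorithm:
gcd(2, 13) = 1
Bezout coefficients: 2 × -6 + 13 × 1 = 1
So 2 × -6 ≡ 1 (mod 13)
The inverse is -6 mod 13 = 7
Verification: 2 × 7 = 14 = 1 × 13 + 1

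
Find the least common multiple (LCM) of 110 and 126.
6930

First find GCD(110, 126) using the Euclidean algorithm:
110 = 0 × 126 + 110
126 = 1 × 110 + 16
110 = 6 × 16 + 14
16 = 1 × 14 + 2
14 = 7 × 2 + 0
GCD(110, 126) = 2

LCM formula: LCM(a, b) = (a × b) / GCD(a, b)
LCM(110, 126) = (110 × 126) / 2
LCM(110, 126) = 13860 / 2
LCM(110, 126) = 6930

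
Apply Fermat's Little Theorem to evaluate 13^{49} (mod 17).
13

By Fermat's Little Theorem, a^(p-1) ≡ 1 (mod p) for prime p and gcd(a, p) = 1
Here p = 17, so 13^16 ≡ 1 (mod 17)
We can reduce the exponent: 49 mod 16 = 1
So 13^49 ≡ 13^1 (mod 17)
Computing: 13^1 mod 17 = 13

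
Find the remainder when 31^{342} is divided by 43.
By Fermat: 31^{42} ≡ 1 (mod 43). 342 = 8×42 + 6. So 31^{342} ≡ 31^{6} ≡ 21 (mod 43)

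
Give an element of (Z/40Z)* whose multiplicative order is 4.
17 has order 4 mod 40 since 17^{4} ≡ 1 (mod 40) and no smaller power works.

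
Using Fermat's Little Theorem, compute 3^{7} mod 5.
2

By Fermat's Little Theorem, a^(p-1) ≡ 1 (mod p) for prime p and gcd(a, p) = 1
Here p = 5, so 3^4 ≡ 1 (mod 5)
We can reduce the exponent: 7 mod 4 = 3
So 3^7 ≡ 3^3 (mod 5)
Computing: 3^3 mod 5 = 2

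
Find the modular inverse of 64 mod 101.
64^(-1) ≡ 30 (mod 101). Verification: 64 × 30 = 1920 ≡ 1 (mod 101)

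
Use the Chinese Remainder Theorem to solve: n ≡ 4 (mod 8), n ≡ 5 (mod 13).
M = 8 × 13 = 104. M₁ = 13, y₁ ≡ 5 (mod 8). M₂ = 8, y₂ ≡ 5 (mod 13). n = 4×13×5 + 5×8×5 ≡ 44 (mod 104)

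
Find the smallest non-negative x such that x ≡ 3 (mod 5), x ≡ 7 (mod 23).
53

Using the Chinese Remainder Theorem:
M = product of moduli = 115
For equation 1: M_1 = 23, 23 ≡ 3 (mod 5), inverse of 23 mod 5 is 2 (check: 3 × 2 = 6 ≡ 1 (mod 5))
For equation 2: M_2 = 5, 5 ≡ 5 (mod 23), inverse of 5 mod 23 is 14 (check: 5 × 14 = 70 ≡ 1 (mod 23))
Combine: x ≡ Σ r_i×M_i×(M_i⁻¹ mod m_i) = 3×23×2 + 7×5×14 = 138 + 490 = 628
628 mod 115 = 53
x ≡ 53 (mod 115)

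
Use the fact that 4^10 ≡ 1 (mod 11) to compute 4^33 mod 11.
By Fermat: 4^{10} ≡ 1 (mod 11). 33 = 3×10 + 3. So 4^{33} ≡ 4^{3} ≡ 9 (mod 11)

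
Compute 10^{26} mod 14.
2

Using successive squaring:
Binary expansion of 26: 11010
Powers of 10 mod 14 (each is the square of the previous):
  10^1 ≡ 10 (mod 14)
  10^2 ≡ 10² = 100 ≡ 2 (mod 14)
  10^4 ≡ 2² = 4 ≡ 4 (mod 14)
  10^8 ≡ 4² = 16 ≡ 2 (mod 14)
  10^16 ≡ 2² = 4 ≡ 4 (mod 14)
26 = 16 + 8 + 2, so 10^26 = 10^16 × 10^8 × 10^2 ≡ 4 × 2 × 2 (mod 14)
Multiplying step by step:
  4 × 2 = 8 ≡ 8 (mod 14)
  8 × 2 = 16 ≡ 2 (mod 14)
Result: 10^26 ≡ 2 (mod 14)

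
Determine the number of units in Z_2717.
2160

Prime factorization: 2717 = 11 × 13 × 19
Using the formula φ(n) = n × Π(1 - 1/p) for each prime factor p:
φ(2717) = 2717 × (1 - 1/11) × (1 - 1/13) × (1 - 1/19)
φ(2717) = 2160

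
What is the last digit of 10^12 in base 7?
Using Fermat: 10^{6} ≡ 1 (mod 7). 12 ≡ 0 (mod 6). So 10^{12} ≡ 10^{0} ≡ 1 (mod 7)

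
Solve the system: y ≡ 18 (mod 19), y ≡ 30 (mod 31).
M = 19 × 31 = 589. M₁ = 31, y₁ ≡ 8 (mod 19). M₂ = 19, y₂ ≡ 18 (mod 31). y = 18×31×8 + 30×19×18 ≡ 588 (mod 589)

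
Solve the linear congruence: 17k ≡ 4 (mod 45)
32

Since gcd(17, 45) = 1 divides 4, a solution exists.
Multiply both sides by the inverse of 17 mod 45:
  17^(-1) mod 45 = 8
  x ≡ 8 × 4 ≡ 32 ≡ 32 (mod 45)
Verification: 17 × 32 = 544 = 12 × 45 + 4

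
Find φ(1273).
1188

Prime factorization: 1273 = 19 × 67
Using the formula φ(n) = n × Π(1 - 1/p) for each prime factor p:
φ(1273) = 1273 × (1 - 1/19) × (1 - 1/67)
φ(1273) = 1188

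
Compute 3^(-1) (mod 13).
9

Using Extended Euclidean Algorithm:
gcd(3, 13) = 1
Bezout coefficients: 3 × -4 + 13 × 1 = 1
So 3 × -4 ≡ 1 (mod 13)
The inverse is -4 mod 13 = 9
Verification: 3 × 9 = 27 = 2 × 13 + 1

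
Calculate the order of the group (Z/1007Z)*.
936

Prime factorization: 1007 = 19 × 53
Using the formula φ(n) = n × Π(1 - 1/p) for each prime factor p:
φ(1007) = 1007 × (1 - 1/19) × (1 - 1/53)
φ(1007) = 936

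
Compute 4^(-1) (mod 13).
4^(-1) ≡ 10 (mod 13). Verification: 4 × 10 = 40 ≡ 1 (mod 13)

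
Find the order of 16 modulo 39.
Powers of 16 mod 39: 16^1≡16, 16^2≡22, 16^3≡1. Order = 3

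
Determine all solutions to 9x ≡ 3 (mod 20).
7

Since gcd(9, 20) = 1 divides 3, a solution exists.
Multiply both sides by the inverse of 9 mod 20:
  9^(-1) mod 20 = 9
  x ≡ 9 × 3 ≡ 27 ≡ 7 (mod 20)
Verification: 9 × 7 = 63 = 3 × 20 + 3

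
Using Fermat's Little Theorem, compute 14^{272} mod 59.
5

By Fermat's Little Theorem, a^(p-1) ≡ 1 (mod p) for prime p and gcd(a, p) = 1
Here p = 59, so 14^58 ≡ 1 (mod 59)
We can reduce the exponent: 272 mod 58 = 40
So 14^272 ≡ 14^40 (mod 59)
Computing: 14^40 mod 59 = 5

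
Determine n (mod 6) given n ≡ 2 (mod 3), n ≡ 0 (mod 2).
2

Using the Chinese Remainder Theorem:
M = product of moduli = 6
For equation 1: M_1 = 2, 2 ≡ 2 (mod 3), inverse of 2 mod 3 is 2 (check: 2 × 2 = 4 ≡ 1 (mod 3))
For equation 2: M_2 = 3, 3 ≡ 1 (mod 2), inverse of 3 mod 2 is 1 (check: 1 × 1 = 1 ≡ 1 (mod 2))
Combine: n ≡ Σ r_i×M_i×(M_i⁻¹ mod m_i) = 2×2×2 + 0×3×1 = 8 + 0 = 8
8 mod 6 = 2
n ≡ 2 (mod 6)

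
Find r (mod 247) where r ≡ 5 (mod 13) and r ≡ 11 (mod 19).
M = 13 × 19 = 247. M₁ = 19, y₁ ≡ 11 (mod 13). M₂ = 13, y₂ ≡ 3 (mod 19). r = 5×19×11 + 11×13×3 ≡ 239 (mod 247)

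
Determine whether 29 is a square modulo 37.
By Euler's criterion: 29^{18} ≡ 36 (mod 37). Since this equals -1 (≡ 36), 29 is not a QR.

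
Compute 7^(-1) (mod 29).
7^(-1) ≡ 25 (mod 29). Verification: 7 × 25 = 175 ≡ 1 (mod 29)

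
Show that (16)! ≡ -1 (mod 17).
(16)! mod 17 = 16. Since this equals -1 (mod 17), Wilson confirms 17 is prime.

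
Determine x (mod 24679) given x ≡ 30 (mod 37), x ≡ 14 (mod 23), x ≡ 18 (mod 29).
20898

Using the Chinese Remainder Theorem:
M = product of moduli = 24679
For equation 1: M_1 = 667, 667 ≡ 1 (mod 37), inverse of 667 mod 37 is 1 (check: 1 × 1 = 1 ≡ 1 (mod 37))
For equation 2: M_2 = 1073, 1073 ≡ 15 (mod 23), inverse of 1073 mod 23 is 20 (check: 15 × 20 = 300 ≡ 1 (mod 23))
For equation 3: M_3 = 851, 851 ≡ 10 (mod 29), inverse of 851 mod 29 is 3 (check: 10 × 3 = 30 ≡ 1 (mod 29))
Combine: x ≡ Σ r_i×M_i×(M_i⁻¹ mod m_i) = 30×667×1 + 14×1073×20 + 18×851×3 = 20010 + 300440 + 45954 = 366404
366404 mod 24679 = 20898
x ≡ 20898 (mod 24679)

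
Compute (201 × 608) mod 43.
2

(201 × 608) = 122208
122208 mod 43 = 2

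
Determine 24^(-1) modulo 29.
24^(-1) ≡ 23 (mod 29). Verification: 24 × 23 = 552 ≡ 1 (mod 29)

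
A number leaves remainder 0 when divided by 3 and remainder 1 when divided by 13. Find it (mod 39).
M = 3 × 13 = 39. M₁ = 13, y₁ ≡ 1 (mod 3). M₂ = 3, y₂ ≡ 9 (mod 13). m = 0×13×1 + 1×3×9 ≡ 27 (mod 39)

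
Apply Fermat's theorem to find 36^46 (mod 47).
By Fermat's Little Theorem, 36^{46} ≡ 1 (mod 47) since 47 is prime and gcd(36, 47) = 1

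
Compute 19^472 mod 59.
Using Fermat: 19^{58} ≡ 1 (mod 59). 472 ≡ 8 (mod 58). So 19^{472} ≡ 19^{8} ≡ 41 (mod 59)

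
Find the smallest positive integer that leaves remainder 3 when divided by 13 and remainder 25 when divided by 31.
M = 13 × 31 = 403. M₁ = 31, y₁ ≡ 8 (mod 13). M₂ = 13, y₂ ≡ 12 (mod 31). n = 3×31×8 + 25×13×12 ≡ 211 (mod 403). The smallest positive such number is 211.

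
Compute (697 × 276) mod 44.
4

(697 × 276) = 192372
192372 mod 44 = 4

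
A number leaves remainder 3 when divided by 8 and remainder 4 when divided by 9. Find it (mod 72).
M = 8 × 9 = 72. M₁ = 9, y₁ ≡ 1 (mod 8). M₂ = 8, y₂ ≡ 8 (mod 9). r = 3×9×1 + 4×8×8 ≡ 67 (mod 72)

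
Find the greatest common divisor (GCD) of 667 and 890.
1

Using the Euclidean algorithm:
667 = 0 × 890 + 667
890 = 1 × 667 + 223
667 = 2 × 223 + 221
223 = 1 × 221 + 2
221 = 110 × 2 + 1
2 = 2 × 1 + 0

GCD(667, 890) = 1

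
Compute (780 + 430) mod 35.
20

(780 + 430) = 1210
1210 mod 35 = 20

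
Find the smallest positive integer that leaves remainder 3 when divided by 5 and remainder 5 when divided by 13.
M = 5 × 13 = 65. M₁ = 13, y₁ ≡ 2 (mod 5). M₂ = 5, y₂ ≡ 8 (mod 13). z = 3×13×2 + 5×5×8 ≡ 18 (mod 65). The smallest positive such number is 18.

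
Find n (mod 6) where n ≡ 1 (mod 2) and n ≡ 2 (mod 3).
M = 2 × 3 = 6. M₁ = 3, y₁ ≡ 1 (mod 2). M₂ = 2, y₂ ≡ 2 (mod 3). n = 1×3×1 + 2×2×2 ≡ 5 (mod 6)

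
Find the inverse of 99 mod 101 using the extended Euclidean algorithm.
Extended GCD: 99(50) + 101(-49) = 1. So 99^(-1) ≡ 50 ≡ 50 (mod 101). Verify: 99 × 50 = 4950 ≡ 1 (mod 101)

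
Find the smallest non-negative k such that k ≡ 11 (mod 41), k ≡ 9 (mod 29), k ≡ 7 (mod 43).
24775

Using the Chinese Remainder Theorem:
M = product of moduli = 51127
For equation 1: M_1 = 1247, 1247 ≡ 17 (mod 41), inverse of 1247 mod 41 is 29 (check: 17 × 29 = 493 ≡ 1 (mod 41))
For equation 2: M_2 = 1763, 1763 ≡ 23 (mod 29), inverse of 1763 mod 29 is 24 (check: 23 × 24 = 552 ≡ 1 (mod 29))
For equation 3: M_3 = 1189, 1189 ≡ 28 (mod 43), inverse of 1189 mod 43 is 20 (check: 28 × 20 = 560 ≡ 1 (mod 43))
Combine: k ≡ Σ r_i×M_i×(M_i⁻¹ mod m_i) = 11×1247×29 + 9×1763×24 + 7×1189×20 = 397793 + 380808 + 166460 = 945061
945061 mod 51127 = 24775
k ≡ 24775 (mod 51127)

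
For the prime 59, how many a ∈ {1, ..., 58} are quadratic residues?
For prime 59, there are (p-1)/2 = (59-1)/2 = 29 quadratic residues (excluding 0).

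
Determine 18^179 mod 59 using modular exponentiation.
Using Fermat: 18^{58} ≡ 1 (mod 59). 179 ≡ 5 (mod 58). So 18^{179} ≡ 18^{5} ≡ 34 (mod 59)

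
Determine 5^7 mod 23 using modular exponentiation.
7 = 4 + 2 + 1 (binary 111). Repeated squaring mod 23: 5^1 ≡ 5; 5^2 ≡ 5² = 25 ≡ 2; 5^4 ≡ 2² = 4 ≡ 4. Multiply: 5^7 = 5^4 × 5^2 × 5^1 ≡ 4 × 2 × 5 (mod 23): 4 × 2 = 8 ≡ 8; 8 × 5 = 40 ≡ 17. So 5^7 ≡ 17 (mod 23).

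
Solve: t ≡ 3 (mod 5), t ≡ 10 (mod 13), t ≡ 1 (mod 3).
M = 5 × 13 × 3 = 195. M₁ = 39, y₁ ≡ 4 (mod 5). M₂ = 15, y₂ ≡ 7 (mod 13). M₃ = 65, y₃ ≡ 2 (mod 3). t = 3×39×4 + 10×15×7 + 1×65×2 ≡ 88 (mod 195)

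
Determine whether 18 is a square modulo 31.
By Euler's criterion: 18^{15} ≡ 1 (mod 31). Since this equals 1, 18 is a QR.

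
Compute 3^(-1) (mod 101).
34

Using Extended Euclidean Algorithm:
gcd(3, 101) = 1
Bezout coefficients: 3 × 34 + 101 × -1 = 1
So 3 × 34 ≡ 1 (mod 101)
The inverse is 34 mod 101 = 34
Verification: 3 × 34 = 102 = 1 × 101 + 1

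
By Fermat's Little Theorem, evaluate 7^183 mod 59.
By Fermat: 7^{58} ≡ 1 (mod 59). 183 = 3×58 + 9. So 7^{183} ≡ 7^{9} ≡ 26 (mod 59)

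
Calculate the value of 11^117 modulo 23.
Using Fermat: 11^{22} ≡ 1 (mod 23). 117 ≡ 7 (mod 22). So 11^{117} ≡ 11^{7} ≡ 7 (mod 23)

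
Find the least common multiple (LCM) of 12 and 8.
24

First find GCD(12, 8) using the Euclidean algorithm:
12 = 1 × 8 + 4
8 = 2 × 4 + 0
GCD(12, 8) = 4

LCM formula: LCM(a, b) = (a × b) / GCD(a, b)
LCM(12, 8) = (12 × 8) / 4
LCM(12, 8) = 96 / 4
LCM(12, 8) = 24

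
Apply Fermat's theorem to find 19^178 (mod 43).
By Fermat: 19^{42} ≡ 1 (mod 43). 178 = 4×42 + 10. So 19^{178} ≡ 19^{10} ≡ 40 (mod 43)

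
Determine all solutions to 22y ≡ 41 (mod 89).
14

Since gcd(22, 89) = 1 divides 41, a solution exists.
Multiply both sides by the inverse of 22 mod 89:
  22^(-1) mod 89 = 85
  x ≡ 85 × 41 ≡ 3485 ≡ 14 (mod 89)
Verification: 22 × 14 = 308 = 3 × 89 + 41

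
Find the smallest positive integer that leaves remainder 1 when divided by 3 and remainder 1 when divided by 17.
M = 3 × 17 = 51. M₁ = 17, y₁ ≡ 2 (mod 3). M₂ = 3, y₂ ≡ 6 (mod 17). m = 1×17×2 + 1×3×6 ≡ 1 (mod 51). The smallest positive such number is 1.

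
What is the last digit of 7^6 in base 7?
7 ≡ 0 (mod 7). 6 = 4 + 2 (binary 110). Repeated squaring mod 7: 0^1 ≡ 0; 0^2 ≡ 0² = 0 ≡ 0; 0^4 ≡ 0² = 0 ≡ 0. Multiply: 7^6 ≡ 0^4 × 0^2 ≡ 0 × 0 (mod 7): 0 × 0 = 0 ≡ 0. So 7^6 ≡ 0 (mod 7).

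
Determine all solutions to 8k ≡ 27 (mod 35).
34

Since gcd(8, 35) = 1 divides 27, a solution exists.
Multiply both sides by the inverse of 8 mod 35:
  8^(-1) mod 35 = 22
  x ≡ 22 × 27 ≡ 594 ≡ 34 (mod 35)
Verification: 8 × 34 = 272 = 7 × 35 + 27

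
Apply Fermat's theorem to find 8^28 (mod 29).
By Fermat's Little Theorem, 8^{28} ≡ 1 (mod 29) since 29 is prime and gcd(8, 29) = 1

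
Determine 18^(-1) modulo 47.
18^(-1) ≡ 34 (mod 47). Verification: 18 × 34 = 612 ≡ 1 (mod 47)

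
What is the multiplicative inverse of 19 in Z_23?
17

Using Extended Euclidean Algorithm:
gcd(19, 23) = 1
Bezout coefficients: 19 × -6 + 23 × 5 = 1
So 19 × -6 ≡ 1 (mod 23)
The inverse is -6 mod 23 = 17
Verification: 19 × 17 = 323 = 14 × 23 + 1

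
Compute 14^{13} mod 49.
0

Using successive squaring:
Binary expansion of 13: 1101
Powers of 14 mod 49 (each is the square of the previous):
  14^1 ≡ 14 (mod 49)
  14^2 ≡ 14² = 196 ≡ 0 (mod 49)
  14^4 ≡ 0² = 0 ≡ 0 (mod 49)
  14^8 ≡ 0² = 0 ≡ 0 (mod 49)
13 = 8 + 4 + 1, so 14^13 = 14^8 × 14^4 × 14^1 ≡ 0 × 0 × 14 (mod 49)
Multiplying step by step:
  0 × 0 = 0 ≡ 0 (mod 49)
  0 × 14 = 0 ≡ 0 (mod 49)
Result: 14^13 ≡ 0 (mod 49)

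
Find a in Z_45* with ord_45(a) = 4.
8 has order 4 mod 45 since 8^{4} ≡ 1 (mod 45) and no smaller power works.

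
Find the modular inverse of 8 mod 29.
8^(-1) ≡ 11 (mod 29). Verification: 8 × 11 = 88 ≡ 1 (mod 29)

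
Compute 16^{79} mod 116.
24

Using successive squaring:
Binary expansion of 79: 1001111
Powers of 16 mod 116 (each is the square of the previous):
  16^1 ≡ 16 (mod 116)
  16^2 ≡ 16² = 256 ≡ 24 (mod 116)
  16^4 ≡ 24² = 576 ≡ 112 (mod 116)
  16^8 ≡ 112² = 12544 ≡ 16 (mod 116)
  16^16 ≡ 16² = 256 ≡ 24 (mod 116)
  16^32 ≡ 24² = 576 ≡ 112 (mod 116)
  16^64 ≡ 112² = 12544 ≡ 16 (mod 116)
79 = 64 + 8 + 4 + 2 + 1, so 16^79 = 16^64 × 16^8 × 16^4 × 16^2 × 16^1 ≡ 16 × 16 × 112 × 24 × 16 (mod 116)
Multiplying step by step:
  16 × 16 = 256 ≡ 24 (mod 116)
  24 × 112 = 2688 ≡ 20 (mod 116)
  20 × 24 = 480 ≡ 16 (mod 116)
  16 × 16 = 256 ≡ 24 (mod 116)
Result: 16^79 ≡ 24 (mod 116)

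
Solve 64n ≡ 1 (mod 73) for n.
8

Using Extended Euclidean Algorithm:
gcd(64, 73) = 1
Bezout coefficients: 64 × 8 + 73 × -7 = 1
So 64 × 8 ≡ 1 (mod 73)
The inverse is 8 mod 73 = 8
Verification: 64 × 8 = 512 = 7 × 73 + 1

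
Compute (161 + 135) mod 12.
8

(161 + 135) = 296
296 mod 12 = 8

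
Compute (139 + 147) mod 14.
6

(139 + 147) = 286
286 mod 14 = 6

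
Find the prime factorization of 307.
307

Divide by primes starting from smallest:
307 ÷ 307 = 1

307 = 307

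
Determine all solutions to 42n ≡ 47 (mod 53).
15

Since gcd(42, 53) = 1 divides 47, a solution exists.
Multiply both sides by the inverse of 42 mod 53:
  42^(-1) mod 53 = 24
  x ≡ 24 × 47 ≡ 1128 ≡ 15 (mod 53)
Verification: 42 × 15 = 630 = 11 × 53 + 47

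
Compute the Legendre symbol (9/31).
(9/31) = 9^{15} mod 31 = 1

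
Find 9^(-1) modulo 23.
18

Using Extended Euclidean Algorithm:
gcd(9, 23) = 1
Bezout coefficients: 9 × -5 + 23 × 2 = 1
So 9 × -5 ≡ 1 (mod 23)
The inverse is -5 mod 23 = 18
Verification: 9 × 18 = 162 = 7 × 23 + 1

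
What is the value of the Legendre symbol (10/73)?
(10/73) = 10^{36} mod 73 = -1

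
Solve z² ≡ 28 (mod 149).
The square roots of 28 mod 149 are 37 and 112. Verify: 37² = 1369 ≡ 28 (mod 149)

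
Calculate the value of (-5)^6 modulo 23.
(-5) ≡ 18 (mod 23). 6 = 4 + 2 (binary 110). Repeated squaring mod 23: 18^1 ≡ 18; 18^2 ≡ 18² = 324 ≡ 2; 18^4 ≡ 2² = 4 ≡ 4. Multiply: (-5)^6 ≡ 18^4 × 18^2 ≡ 4 × 2 (mod 23): 4 × 2 = 8 ≡ 8. So (-5)^6 ≡ 8 (mod 23).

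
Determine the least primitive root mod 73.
p - 1 = 72 has prime divisors 2, 3. h is a primitive root mod 73 iff h^(72/q) ≢ 1 (mod 73) for each such q.
h = 2: 2^36 ≡ 1, 2^24 ≡ 64 (mod 73); 2^36 ≡ 1, so not a primitive root.
h = 3: 3^36 ≡ 1, 3^24 ≡ 1 (mod 73); 3^36 ≡ 1, so not a primitive root.
h = 4: 4^36 ≡ 1, 4^24 ≡ 8 (mod 73); 4^36 ≡ 1, so not a primitive root.
h = 5: 5^36 ≡ 72, 5^24 ≡ 8 (mod 73); none is 1, so 5 has order 72 and is a primitive root.
The smallest primitive root mod 73 is g = 5.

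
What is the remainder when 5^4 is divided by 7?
4 = 4 (binary 100). Repeated squaring mod 7: 5^1 ≡ 5; 5^2 ≡ 5² = 25 ≡ 4; 5^4 ≡ 4² = 16 ≡ 2. So 5^4 ≡ 2 (mod 7).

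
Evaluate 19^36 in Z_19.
Using repeated squaring. 19 ≡ 0 (mod 19). 36 = 32 + 4 (binary 100100). Repeated squaring mod 19: 0^1 ≡ 0; 0^2 ≡ 0² = 0 ≡ 0; 0^4 ≡ 0² = 0 ≡ 0; 0^8 ≡ 0² = 0 ≡ 0; 0^16 ≡ 0² = 0 ≡ 0; 0^32 ≡ 0² = 0 ≡ 0. Multiply: 19^36 ≡ 0^32 × 0^4 ≡ 0 × 0 (mod 19): 0 × 0 = 0 ≡ 0. So 19^36 ≡ 0 (mod 19).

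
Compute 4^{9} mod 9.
1

Using successive squaring:
Binary expansion of 9: 1001
Powers of 4 mod 9 (each is the square of the previous):
  4^1 ≡ 4 (mod 9)
  4^2 ≡ 4² = 16 ≡ 7 (mod 9)
  4^4 ≡ 7² = 49 ≡ 4 (mod 9)
  4^8 ≡ 4² = 16 ≡ 7 (mod 9)
9 = 8 + 1, so 4^9 = 4^8 × 4^1 ≡ 7 × 4 (mod 9)
Multiplying step by step:
  7 × 4 = 28 ≡ 1 (mod 9)
Result: 4^9 ≡ 1 (mod 9)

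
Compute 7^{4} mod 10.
1

Using successive squaring:
Binary expansion of 4: 100
Powers of 7 mod 10 (each is the square of the previous):
  7^1 ≡ 7 (mod 10)
  7^2 ≡ 7² = 49 ≡ 9 (mod 10)
  7^4 ≡ 9² = 81 ≡ 1 (mod 10)
4 is a power of 2, so 7^4 is the last square: ≡ 1 (mod 10)
Result: 7^4 ≡ 1 (mod 10)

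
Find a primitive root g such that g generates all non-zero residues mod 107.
p - 1 = 106 has prime divisors 2, 53. h is a primitive root mod 107 iff h^(106/q) ≢ 1 (mod 107) for each such q.
h = 2: 2^53 ≡ 106, 2^2 ≡ 4 (mod 107); none is 1, so 2 has order 106 and is a primitive root.
The smallest primitive root mod 107 is g = 2.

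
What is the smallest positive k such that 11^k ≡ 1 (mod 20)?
Powers of 11 mod 20: 11^1≡11, 11^2≡1. Order = 2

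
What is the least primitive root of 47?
5

A primitive root g modulo p has order p-1 = 46
Prime divisors of 46: [2, 23]
g is a primitive root iff g^(46/q) ≢ 1 (mod 47) for each prime divisor q
Testing small values:
  g = 2: 2^23 ≡ 1, 2^2 ≡ 4 (mod 47) → 2^23 ≡ 1, not primitive root
  g = 3: 3^23 ≡ 1, 3^2 ≡ 9 (mod 47) → 3^23 ≡ 1, not primitive root
  g = 4: 4^23 ≡ 1, 4^2 ≡ 16 (mod 47) → 4^23 ≡ 1, not primitive root
  g = 5: 5^23 ≡ 46, 5^2 ≡ 25 (mod 47) → none is 1, primitive root!
The smallest primitive root is 5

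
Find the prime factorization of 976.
2^4 × 61

Divide by primes starting from smallest:
976 ÷ 2 = 488
488 ÷ 2 = 244
244 ÷ 2 = 122
122 ÷ 2 = 61
61 ÷ 61 = 1

976 = 2^4 × 61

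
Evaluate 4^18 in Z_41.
Using repeated squaring. 18 = 16 + 2 (binary 10010). Repeated squaring mod 41: 4^1 ≡ 4; 4^2 ≡ 4² = 16 ≡ 16; 4^4 ≡ 16² = 256 ≡ 10; 4^8 ≡ 10² = 100 ≡ 18; 4^16 ≡ 18² = 324 ≡ 37. Multiply: 4^18 = 4^16 × 4^2 ≡ 37 × 16 (mod 41): 37 × 16 = 592 ≡ 18. So 4^18 ≡ 18 (mod 41).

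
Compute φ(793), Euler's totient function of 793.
720

Prime factorization: 793 = 13 × 61
Using the formula φ(n) = n × Π(1 - 1/p) for each prime factor p:
φ(793) = 793 × (1 - 1/13) × (1 - 1/61)
φ(793) = 720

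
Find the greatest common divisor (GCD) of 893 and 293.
1

Using the Euclidean algorithm:
893 = 3 × 293 + 14
293 = 20 × 14 + 13
14 = 1 × 13 + 1
13 = 13 × 1 + 0

GCD(893, 293) = 1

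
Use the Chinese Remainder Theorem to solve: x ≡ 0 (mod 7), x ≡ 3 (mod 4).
M = 7 × 4 = 28. M₁ = 4, y₁ ≡ 2 (mod 7). M₂ = 7, y₂ ≡ 3 (mod 4). x = 0×4×2 + 3×7×3 ≡ 7 (mod 28)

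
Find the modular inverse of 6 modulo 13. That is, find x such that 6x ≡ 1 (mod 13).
11

Using Extended Euclidean Algorithm:
gcd(6, 13) = 1
Bezout coefficients: 6 × -2 + 13 × 1 = 1
So 6 × -2 ≡ 1 (mod 13)
The inverse is -2 mod 13 = 11
Verification: 6 × 11 = 66 = 5 × 13 + 1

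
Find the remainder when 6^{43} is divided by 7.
By Fermat: 6^{6} ≡ 1 (mod 7). 43 = 7×6 + 1. So 6^{43} ≡ 6^{1} ≡ 6 (mod 7)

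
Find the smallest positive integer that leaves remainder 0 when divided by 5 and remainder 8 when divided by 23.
M = 5 × 23 = 115. M₁ = 23, y₁ ≡ 2 (mod 5). M₂ = 5, y₂ ≡ 14 (mod 23). m = 0×23×2 + 8×5×14 ≡ 100 (mod 115). The smallest positive such number is 100.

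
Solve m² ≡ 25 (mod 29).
The square roots of 25 mod 29 are 24 and 5. Verify: 24² = 576 ≡ 25 (mod 29)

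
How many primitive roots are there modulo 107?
52

The number of primitive roots modulo p is φ(p-1) = φ(106)
φ(106) = 52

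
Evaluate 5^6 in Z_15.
6 = 4 + 2 (binary 110). Repeated squaring mod 15: 5^1 ≡ 5; 5^2 ≡ 5² = 25 ≡ 10; 5^4 ≡ 10² = 100 ≡ 10. Multiply: 5^6 = 5^4 × 5^2 ≡ 10 × 10 (mod 15): 10 × 10 = 100 ≡ 10. So 5^6 ≡ 10 (mod 15).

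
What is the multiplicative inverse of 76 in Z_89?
76^(-1) ≡ 41 (mod 89). Verification: 76 × 41 = 3116 ≡ 1 (mod 89)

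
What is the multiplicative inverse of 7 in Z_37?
7^(-1) ≡ 16 (mod 37). Verification: 7 × 16 = 112 ≡ 1 (mod 37)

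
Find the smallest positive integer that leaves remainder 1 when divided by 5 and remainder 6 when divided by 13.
M = 5 × 13 = 65. M₁ = 13, y₁ ≡ 2 (mod 5). M₂ = 5, y₂ ≡ 8 (mod 13). r = 1×13×2 + 6×5×8 ≡ 6 (mod 65). The smallest positive such number is 6.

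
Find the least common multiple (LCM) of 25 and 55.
275

First find GCD(25, 55) using the Euclidean algorithm:
25 = 0 × 55 + 25
55 = 2 × 25 + 5
25 = 5 × 5 + 0
GCD(25, 55) = 5

LCM formula: LCM(a, b) = (a × b) / GCD(a, b)
LCM(25, 55) = (25 × 55) / 5
LCM(25, 55) = 1375 / 5
LCM(25, 55) = 275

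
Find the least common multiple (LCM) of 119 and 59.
7021

First find GCD(119, 59) using the Euclidean algorithm:
119 = 2 × 59 + 1
59 = 59 × 1 + 0
GCD(119, 59) = 1

LCM formula: LCM(a, b) = (a × b) / GCD(a, b)
LCM(119, 59) = (119 × 59) / 1
LCM(119, 59) = 7021 / 1
LCM(119, 59) = 7021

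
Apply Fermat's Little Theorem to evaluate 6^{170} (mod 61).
14

By Fermat's Little Theorem, a^(p-1) ≡ 1 (mod p) for prime p and gcd(a, p) = 1
Here p = 61, so 6^60 ≡ 1 (mod 61)
We can reduce the exponent: 170 mod 60 = 50
So 6^170 ≡ 6^50 (mod 61)
Computing: 6^50 mod 61 = 14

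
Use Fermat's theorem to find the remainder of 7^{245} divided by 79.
35

By Fermat's Little Theorem, a^(p-1) ≡ 1 (mod p) for prime p and gcd(a, p) = 1
Here p = 79, so 7^78 ≡ 1 (mod 79)
We can reduce the exponent: 245 mod 78 = 11
So 7^245 ≡ 7^11 (mod 79)
Computing: 7^11 mod 79 = 35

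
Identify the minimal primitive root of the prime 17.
p - 1 = 16 has prime divisors 2. h is a primitive root mod 17 iff h^(16/q) ≢ 1 (mod 17) for each such q.
h = 2: 2^8 ≡ 1 (mod 17); 2^8 ≡ 1, so not a primitive root.
h = 3: 3^8 ≡ 16 (mod 17); none is 1, so 3 has order 16 and is a primitive root.
The smallest primitive root mod 17 is g = 3.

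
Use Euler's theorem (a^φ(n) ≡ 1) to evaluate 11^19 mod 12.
By Euler: 11^{4} ≡ 1 (mod 12) since gcd(11, 12) = 1. 19 = 4×4 + 3. So 11^{19} ≡ 11^{3} ≡ 11 (mod 12)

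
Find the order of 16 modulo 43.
Powers of 16 mod 43: 16^1≡16, 16^2≡41, 16^3≡11, 16^4≡4, 16^5≡21, 16^6≡35, 16^7≡1. Order = 7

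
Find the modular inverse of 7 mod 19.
7^(-1) ≡ 11 (mod 19). Verification: 7 × 11 = 77 ≡ 1 (mod 19)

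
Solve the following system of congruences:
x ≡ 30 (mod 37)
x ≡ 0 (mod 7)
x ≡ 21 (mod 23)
5173

Using the Chinese Remainder Theorem:
M = product of moduli = 5957
For equation 1: M_1 = 161, 161 ≡ 13 (mod 37), inverse of 161 mod 37 is 20 (check: 13 × 20 = 260 ≡ 1 (mod 37))
For equation 2: M_2 = 851, 851 ≡ 4 (mod 7), inverse of 851 mod 7 is 2 (check: 4 × 2 = 8 ≡ 1 (mod 7))
For equation 3: M_3 = 259, 259 ≡ 6 (mod 23), inverse of 259 mod 23 is 4 (check: 6 × 4 = 24 ≡ 1 (mod 23))
Combine: x ≡ Σ r_i×M_i×(M_i⁻¹ mod m_i) = 30×161×20 + 0×851×2 + 21×259×4 = 96600 + 0 + 21756 = 118356
118356 mod 5957 = 5173
x ≡ 5173 (mod 5957)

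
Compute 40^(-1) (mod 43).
40^(-1) ≡ 14 (mod 43). Verification: 40 × 14 = 560 ≡ 1 (mod 43)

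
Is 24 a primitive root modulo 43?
No

To verify, check if 24^(42/q) ≢ 1 (mod 43) for each prime divisor q of 42
Divisors of 42 = 42: [1, 2, 3, 6, 7, 14, 21, 42]
  24^(42/2) = 24^21 ≡ 1 (mod 43)
  24^(42/3) = 24^14 ≡ 36 (mod 43)
  24^(42/7) = 24^6 ≡ 11 (mod 43)
Conclusion: 24 is not a primitive root modulo 43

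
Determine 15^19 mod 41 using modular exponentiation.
Using repeated squaring. 19 = 16 + 2 + 1 (binary 10011). Repeated squaring mod 41: 15^1 ≡ 15; 15^2 ≡ 15² = 225 ≡ 20; 15^4 ≡ 20² = 400 ≡ 31; 15^8 ≡ 31² = 961 ≡ 18; 15^16 ≡ 18² = 324 ≡ 37. Multiply: 15^19 = 15^16 × 15^2 × 15^1 ≡ 37 × 20 × 15 (mod 41): 37 × 20 = 740 ≡ 2; 2 × 15 = 30 ≡ 30. So 15^19 ≡ 30 (mod 41).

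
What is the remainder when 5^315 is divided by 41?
Using Fermat: 5^{40} ≡ 1 (mod 41). 315 ≡ 35 (mod 40). So 5^{315} ≡ 5^{35} ≡ 32 (mod 41)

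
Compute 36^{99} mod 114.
96

Using successive squaring:
Binary expansion of 99: 1100011
Powers of 36 mod 114 (each is the square of the previous):
  36^1 ≡ 36 (mod 114)
  36^2 ≡ 36² = 1296 ≡ 42 (mod 114)
  36^4 ≡ 42² = 1764 ≡ 54 (mod 114)
  36^8 ≡ 54² = 2916 ≡ 66 (mod 114)
  36^16 ≡ 66² = 4356 ≡ 24 (mod 114)
  36^32 ≡ 24² = 576 ≡ 6 (mod 114)
  36^64 ≡ 6² = 36 ≡ 36 (mod 114)
99 = 64 + 32 + 2 + 1, so 36^99 = 36^64 × 36^32 × 36^2 × 36^1 ≡ 36 × 6 × 42 × 36 (mod 114)
Multiplying step by step:
  36 × 6 = 216 ≡ 102 (mod 114)
  102 × 42 = 4284 ≡ 66 (mod 114)
  66 × 36 = 2376 ≡ 96 (mod 114)
Result: 36^99 ≡ 96 (mod 114)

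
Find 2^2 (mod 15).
2 = 2 (binary 10). Repeated squaring mod 15: 2^1 ≡ 2; 2^2 ≡ 2² = 4 ≡ 4. So 2^2 ≡ 4 (mod 15).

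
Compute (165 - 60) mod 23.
13

(165 - 60) = 105
105 mod 23 = 13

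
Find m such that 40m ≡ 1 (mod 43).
40^(-1) ≡ 14 (mod 43). Verification: 40 × 14 = 560 ≡ 1 (mod 43)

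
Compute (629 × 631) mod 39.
35

(629 × 631) = 396899
396899 mod 39 = 35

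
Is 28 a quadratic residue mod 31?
By Euler's criterion: 28^{15} ≡ 1 (mod 31). Since this equals 1, 28 is a QR.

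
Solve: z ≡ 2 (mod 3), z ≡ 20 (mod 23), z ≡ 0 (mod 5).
M = 3 × 23 × 5 = 345. M₁ = 115, y₁ ≡ 1 (mod 3). M₂ = 15, y₂ ≡ 20 (mod 23). M₃ = 69, y₃ ≡ 4 (mod 5). z = 2×115×1 + 20×15×20 + 0×69×4 ≡ 20 (mod 345)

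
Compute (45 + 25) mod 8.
6

(45 + 25) = 70
70 mod 8 = 6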